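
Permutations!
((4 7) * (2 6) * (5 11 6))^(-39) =(2 5 11 6)(4 7)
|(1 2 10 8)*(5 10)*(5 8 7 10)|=6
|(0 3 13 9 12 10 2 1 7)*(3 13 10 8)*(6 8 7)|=30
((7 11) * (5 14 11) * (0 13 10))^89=(0 10 13)(5 14 11 7)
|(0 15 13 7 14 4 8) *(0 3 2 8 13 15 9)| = 12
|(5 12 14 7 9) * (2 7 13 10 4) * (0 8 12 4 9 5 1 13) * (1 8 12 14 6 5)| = 13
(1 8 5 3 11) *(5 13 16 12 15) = [0, 8, 2, 11, 4, 3, 6, 7, 13, 9, 10, 1, 15, 16, 14, 5, 12] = (1 8 13 16 12 15 5 3 11)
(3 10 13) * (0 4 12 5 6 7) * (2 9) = (0 4 12 5 6 7)(2 9)(3 10 13) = [4, 1, 9, 10, 12, 6, 7, 0, 8, 2, 13, 11, 5, 3]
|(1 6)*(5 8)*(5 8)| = |(8)(1 6)| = 2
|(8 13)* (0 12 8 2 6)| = |(0 12 8 13 2 6)| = 6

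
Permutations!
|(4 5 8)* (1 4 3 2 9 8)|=|(1 4 5)(2 9 8 3)|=12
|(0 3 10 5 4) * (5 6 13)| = |(0 3 10 6 13 5 4)| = 7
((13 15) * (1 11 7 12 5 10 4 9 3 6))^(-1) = (1 6 3 9 4 10 5 12 7 11)(13 15)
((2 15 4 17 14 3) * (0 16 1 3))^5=(0 15 16 4 1 17 3 14 2)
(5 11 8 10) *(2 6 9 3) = [0, 1, 6, 2, 4, 11, 9, 7, 10, 3, 5, 8] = (2 6 9 3)(5 11 8 10)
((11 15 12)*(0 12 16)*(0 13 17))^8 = (0 12 11 15 16 13 17)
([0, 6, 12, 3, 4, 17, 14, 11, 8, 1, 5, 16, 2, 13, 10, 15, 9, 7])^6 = [0, 7, 2, 3, 4, 1, 11, 14, 8, 17, 9, 10, 12, 13, 16, 15, 5, 6]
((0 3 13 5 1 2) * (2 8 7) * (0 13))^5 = ((0 3)(1 8 7 2 13 5))^5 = (0 3)(1 5 13 2 7 8)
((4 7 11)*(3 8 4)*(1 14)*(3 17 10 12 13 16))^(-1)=(1 14)(3 16 13 12 10 17 11 7 4 8)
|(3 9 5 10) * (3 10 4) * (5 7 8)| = |(10)(3 9 7 8 5 4)| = 6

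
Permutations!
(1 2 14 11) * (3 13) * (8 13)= [0, 2, 14, 8, 4, 5, 6, 7, 13, 9, 10, 1, 12, 3, 11]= (1 2 14 11)(3 8 13)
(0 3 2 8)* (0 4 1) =[3, 0, 8, 2, 1, 5, 6, 7, 4] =(0 3 2 8 4 1)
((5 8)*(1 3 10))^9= (10)(5 8)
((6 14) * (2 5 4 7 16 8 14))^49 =(2 5 4 7 16 8 14 6)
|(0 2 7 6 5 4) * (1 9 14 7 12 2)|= |(0 1 9 14 7 6 5 4)(2 12)|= 8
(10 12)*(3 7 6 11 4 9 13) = (3 7 6 11 4 9 13)(10 12) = [0, 1, 2, 7, 9, 5, 11, 6, 8, 13, 12, 4, 10, 3]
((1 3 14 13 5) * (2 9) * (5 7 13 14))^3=((14)(1 3 5)(2 9)(7 13))^3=(14)(2 9)(7 13)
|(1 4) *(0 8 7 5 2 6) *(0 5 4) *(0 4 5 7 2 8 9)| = 10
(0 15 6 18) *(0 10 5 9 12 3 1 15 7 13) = (0 7 13)(1 15 6 18 10 5 9 12 3) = [7, 15, 2, 1, 4, 9, 18, 13, 8, 12, 5, 11, 3, 0, 14, 6, 16, 17, 10]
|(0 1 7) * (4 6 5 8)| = |(0 1 7)(4 6 5 8)| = 12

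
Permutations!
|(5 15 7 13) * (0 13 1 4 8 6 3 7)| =12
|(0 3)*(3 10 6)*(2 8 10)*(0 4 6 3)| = |(0 2 8 10 3 4 6)| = 7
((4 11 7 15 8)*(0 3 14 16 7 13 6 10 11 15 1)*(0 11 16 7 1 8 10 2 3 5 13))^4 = (0 2 8 16 5 3 4 1 13 14 15 11 6 7 10)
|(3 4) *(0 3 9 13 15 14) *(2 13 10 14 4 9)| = |(0 3 9 10 14)(2 13 15 4)| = 20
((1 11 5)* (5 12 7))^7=(1 12 5 11 7)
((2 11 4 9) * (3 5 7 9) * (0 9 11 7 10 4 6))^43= (0 9 2 7 11 6)(3 4 10 5)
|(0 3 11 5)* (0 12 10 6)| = 7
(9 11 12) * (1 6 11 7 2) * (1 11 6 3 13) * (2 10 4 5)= (1 3 13)(2 11 12 9 7 10 4 5)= [0, 3, 11, 13, 5, 2, 6, 10, 8, 7, 4, 12, 9, 1]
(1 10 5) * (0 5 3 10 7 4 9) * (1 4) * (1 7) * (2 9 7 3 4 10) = [5, 1, 9, 2, 7, 10, 6, 3, 8, 0, 4] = (0 5 10 4 7 3 2 9)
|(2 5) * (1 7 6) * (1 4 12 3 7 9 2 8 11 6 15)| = 12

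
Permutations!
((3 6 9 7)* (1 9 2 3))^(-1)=(1 7 9)(2 6 3)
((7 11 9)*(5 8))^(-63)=((5 8)(7 11 9))^(-63)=(11)(5 8)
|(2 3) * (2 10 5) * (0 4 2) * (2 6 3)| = |(0 4 6 3 10 5)| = 6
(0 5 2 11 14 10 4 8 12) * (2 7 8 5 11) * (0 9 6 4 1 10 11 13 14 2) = (0 13 14 11 2)(1 10)(4 5 7 8 12 9 6) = [13, 10, 0, 3, 5, 7, 4, 8, 12, 6, 1, 2, 9, 14, 11]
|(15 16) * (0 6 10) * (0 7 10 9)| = |(0 6 9)(7 10)(15 16)| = 6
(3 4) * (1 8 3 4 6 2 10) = (1 8 3 6 2 10) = [0, 8, 10, 6, 4, 5, 2, 7, 3, 9, 1]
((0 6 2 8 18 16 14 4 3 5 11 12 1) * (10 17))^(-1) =(0 1 12 11 5 3 4 14 16 18 8 2 6)(10 17)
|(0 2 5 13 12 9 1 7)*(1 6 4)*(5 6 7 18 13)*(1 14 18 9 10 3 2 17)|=|(0 17 1 9 7)(2 6 4 14 18 13 12 10 3)|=45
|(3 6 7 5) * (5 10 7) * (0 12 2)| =|(0 12 2)(3 6 5)(7 10)| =6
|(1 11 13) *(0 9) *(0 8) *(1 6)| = 12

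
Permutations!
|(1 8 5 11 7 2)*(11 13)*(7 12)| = 8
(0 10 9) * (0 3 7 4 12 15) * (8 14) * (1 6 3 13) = [10, 6, 2, 7, 12, 5, 3, 4, 14, 13, 9, 11, 15, 1, 8, 0] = (0 10 9 13 1 6 3 7 4 12 15)(8 14)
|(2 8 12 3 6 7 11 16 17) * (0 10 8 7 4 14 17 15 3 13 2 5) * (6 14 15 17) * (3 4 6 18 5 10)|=90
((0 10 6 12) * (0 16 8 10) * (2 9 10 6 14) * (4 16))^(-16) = (4 12 6 8 16)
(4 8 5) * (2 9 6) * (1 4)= [0, 4, 9, 3, 8, 1, 2, 7, 5, 6]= (1 4 8 5)(2 9 6)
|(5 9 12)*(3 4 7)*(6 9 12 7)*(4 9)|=6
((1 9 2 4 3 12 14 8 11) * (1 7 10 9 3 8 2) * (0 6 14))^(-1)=(0 12 3 1 9 10 7 11 8 4 2 14 6)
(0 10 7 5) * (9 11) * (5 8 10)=(0 5)(7 8 10)(9 11)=[5, 1, 2, 3, 4, 0, 6, 8, 10, 11, 7, 9]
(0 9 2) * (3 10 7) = (0 9 2)(3 10 7) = [9, 1, 0, 10, 4, 5, 6, 3, 8, 2, 7]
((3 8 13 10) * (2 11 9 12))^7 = ((2 11 9 12)(3 8 13 10))^7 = (2 12 9 11)(3 10 13 8)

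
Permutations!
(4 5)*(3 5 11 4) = [0, 1, 2, 5, 11, 3, 6, 7, 8, 9, 10, 4] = (3 5)(4 11)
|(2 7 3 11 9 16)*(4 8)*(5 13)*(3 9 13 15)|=20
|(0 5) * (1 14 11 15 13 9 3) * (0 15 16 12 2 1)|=6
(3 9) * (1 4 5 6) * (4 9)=(1 9 3 4 5 6)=[0, 9, 2, 4, 5, 6, 1, 7, 8, 3]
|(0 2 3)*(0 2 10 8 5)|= |(0 10 8 5)(2 3)|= 4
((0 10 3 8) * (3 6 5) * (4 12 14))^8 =(0 6 3)(4 14 12)(5 8 10)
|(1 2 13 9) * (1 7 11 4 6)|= 8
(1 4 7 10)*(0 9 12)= [9, 4, 2, 3, 7, 5, 6, 10, 8, 12, 1, 11, 0]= (0 9 12)(1 4 7 10)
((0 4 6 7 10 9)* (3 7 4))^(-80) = ((0 3 7 10 9)(4 6))^(-80) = (10)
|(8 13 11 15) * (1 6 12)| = 12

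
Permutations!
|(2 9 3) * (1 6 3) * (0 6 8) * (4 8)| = |(0 6 3 2 9 1 4 8)| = 8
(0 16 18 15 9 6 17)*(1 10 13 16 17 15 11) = (0 17)(1 10 13 16 18 11)(6 15 9) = [17, 10, 2, 3, 4, 5, 15, 7, 8, 6, 13, 1, 12, 16, 14, 9, 18, 0, 11]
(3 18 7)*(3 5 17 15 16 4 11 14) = (3 18 7 5 17 15 16 4 11 14) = [0, 1, 2, 18, 11, 17, 6, 5, 8, 9, 10, 14, 12, 13, 3, 16, 4, 15, 7]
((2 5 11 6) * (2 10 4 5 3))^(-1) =(2 3)(4 10 6 11 5)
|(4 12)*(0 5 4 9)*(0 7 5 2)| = 10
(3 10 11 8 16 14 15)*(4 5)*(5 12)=(3 10 11 8 16 14 15)(4 12 5)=[0, 1, 2, 10, 12, 4, 6, 7, 16, 9, 11, 8, 5, 13, 15, 3, 14]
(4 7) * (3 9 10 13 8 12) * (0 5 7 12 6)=(0 5 7 4 12 3 9 10 13 8 6)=[5, 1, 2, 9, 12, 7, 0, 4, 6, 10, 13, 11, 3, 8]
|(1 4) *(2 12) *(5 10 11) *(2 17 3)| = 12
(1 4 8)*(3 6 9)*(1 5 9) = (1 4 8 5 9 3 6) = [0, 4, 2, 6, 8, 9, 1, 7, 5, 3]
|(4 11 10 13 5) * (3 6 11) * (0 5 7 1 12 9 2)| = |(0 5 4 3 6 11 10 13 7 1 12 9 2)| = 13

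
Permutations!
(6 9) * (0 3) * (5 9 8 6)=(0 3)(5 9)(6 8)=[3, 1, 2, 0, 4, 9, 8, 7, 6, 5]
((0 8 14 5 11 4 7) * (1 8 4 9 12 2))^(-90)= (1 12 11 14)(2 9 5 8)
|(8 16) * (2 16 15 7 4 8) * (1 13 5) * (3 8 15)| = 6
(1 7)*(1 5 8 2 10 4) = [0, 7, 10, 3, 1, 8, 6, 5, 2, 9, 4] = (1 7 5 8 2 10 4)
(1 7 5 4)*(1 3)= (1 7 5 4 3)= [0, 7, 2, 1, 3, 4, 6, 5]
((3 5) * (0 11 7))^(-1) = ((0 11 7)(3 5))^(-1) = (0 7 11)(3 5)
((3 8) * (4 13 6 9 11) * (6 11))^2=(4 11 13)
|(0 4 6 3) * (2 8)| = 4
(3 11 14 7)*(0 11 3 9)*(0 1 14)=(0 11)(1 14 7 9)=[11, 14, 2, 3, 4, 5, 6, 9, 8, 1, 10, 0, 12, 13, 7]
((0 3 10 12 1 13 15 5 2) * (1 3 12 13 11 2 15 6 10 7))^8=((0 12 3 7 1 11 2)(5 15)(6 10 13))^8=(15)(0 12 3 7 1 11 2)(6 13 10)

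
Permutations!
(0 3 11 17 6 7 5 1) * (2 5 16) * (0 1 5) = (0 3 11 17 6 7 16 2) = [3, 1, 0, 11, 4, 5, 7, 16, 8, 9, 10, 17, 12, 13, 14, 15, 2, 6]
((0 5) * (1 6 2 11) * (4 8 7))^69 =(0 5)(1 6 2 11)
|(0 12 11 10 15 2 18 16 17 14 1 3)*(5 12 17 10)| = 15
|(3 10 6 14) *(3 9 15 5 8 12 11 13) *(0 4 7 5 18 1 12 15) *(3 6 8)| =|(0 4 7 5 3 10 8 15 18 1 12 11 13 6 14 9)| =16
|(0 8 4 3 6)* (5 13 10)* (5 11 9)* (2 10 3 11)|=18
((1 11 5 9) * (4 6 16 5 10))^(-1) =(1 9 5 16 6 4 10 11)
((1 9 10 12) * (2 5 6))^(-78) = (1 10)(9 12)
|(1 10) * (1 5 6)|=4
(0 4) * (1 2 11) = (0 4)(1 2 11) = [4, 2, 11, 3, 0, 5, 6, 7, 8, 9, 10, 1]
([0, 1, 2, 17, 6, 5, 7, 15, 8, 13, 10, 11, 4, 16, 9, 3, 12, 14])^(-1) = (3 15 7 6 4 12 16 13 9 14 17)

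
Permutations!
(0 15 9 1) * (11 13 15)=(0 11 13 15 9 1)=[11, 0, 2, 3, 4, 5, 6, 7, 8, 1, 10, 13, 12, 15, 14, 9]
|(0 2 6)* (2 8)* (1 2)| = |(0 8 1 2 6)| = 5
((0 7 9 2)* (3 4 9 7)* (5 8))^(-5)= (9)(5 8)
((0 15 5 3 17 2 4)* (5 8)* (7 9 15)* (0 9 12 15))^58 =(0 15 3 4 7 8 17 9 12 5 2)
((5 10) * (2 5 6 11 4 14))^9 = ((2 5 10 6 11 4 14))^9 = (2 10 11 14 5 6 4)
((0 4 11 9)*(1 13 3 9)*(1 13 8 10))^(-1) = (0 9 3 13 11 4)(1 10 8)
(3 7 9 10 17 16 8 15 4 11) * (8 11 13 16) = (3 7 9 10 17 8 15 4 13 16 11) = [0, 1, 2, 7, 13, 5, 6, 9, 15, 10, 17, 3, 12, 16, 14, 4, 11, 8]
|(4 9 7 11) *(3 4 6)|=6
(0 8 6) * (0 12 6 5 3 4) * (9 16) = [8, 1, 2, 4, 0, 3, 12, 7, 5, 16, 10, 11, 6, 13, 14, 15, 9] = (0 8 5 3 4)(6 12)(9 16)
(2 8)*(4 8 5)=(2 5 4 8)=[0, 1, 5, 3, 8, 4, 6, 7, 2]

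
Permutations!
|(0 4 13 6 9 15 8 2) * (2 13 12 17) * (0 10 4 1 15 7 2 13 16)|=45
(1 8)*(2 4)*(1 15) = (1 8 15)(2 4) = [0, 8, 4, 3, 2, 5, 6, 7, 15, 9, 10, 11, 12, 13, 14, 1]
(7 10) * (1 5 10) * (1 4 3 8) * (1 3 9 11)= (1 5 10 7 4 9 11)(3 8)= [0, 5, 2, 8, 9, 10, 6, 4, 3, 11, 7, 1]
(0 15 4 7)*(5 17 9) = (0 15 4 7)(5 17 9) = [15, 1, 2, 3, 7, 17, 6, 0, 8, 5, 10, 11, 12, 13, 14, 4, 16, 9]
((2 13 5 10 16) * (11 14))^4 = (2 16 10 5 13)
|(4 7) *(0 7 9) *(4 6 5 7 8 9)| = |(0 8 9)(5 7 6)| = 3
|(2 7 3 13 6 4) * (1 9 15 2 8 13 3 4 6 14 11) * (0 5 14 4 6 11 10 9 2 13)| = 45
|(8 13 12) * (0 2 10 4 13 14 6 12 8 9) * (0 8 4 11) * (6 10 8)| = 6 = |(0 2 8 14 10 11)(4 13)(6 12 9)|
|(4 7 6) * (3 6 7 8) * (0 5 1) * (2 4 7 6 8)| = 6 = |(0 5 1)(2 4)(3 8)(6 7)|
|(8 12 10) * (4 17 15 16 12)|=7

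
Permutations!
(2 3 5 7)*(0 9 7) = (0 9 7 2 3 5) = [9, 1, 3, 5, 4, 0, 6, 2, 8, 7]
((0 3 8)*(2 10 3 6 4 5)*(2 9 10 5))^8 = ((0 6 4 2 5 9 10 3 8))^8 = (0 8 3 10 9 5 2 4 6)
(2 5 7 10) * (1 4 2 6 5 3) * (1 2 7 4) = [0, 1, 3, 2, 7, 4, 5, 10, 8, 9, 6] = (2 3)(4 7 10 6 5)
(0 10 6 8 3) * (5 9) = (0 10 6 8 3)(5 9) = [10, 1, 2, 0, 4, 9, 8, 7, 3, 5, 6]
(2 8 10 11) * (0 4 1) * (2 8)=[4, 0, 2, 3, 1, 5, 6, 7, 10, 9, 11, 8]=(0 4 1)(8 10 11)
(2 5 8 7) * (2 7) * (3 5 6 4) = (2 6 4 3 5 8) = [0, 1, 6, 5, 3, 8, 4, 7, 2]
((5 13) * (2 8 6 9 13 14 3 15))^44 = (2 15 3 14 5 13 9 6 8)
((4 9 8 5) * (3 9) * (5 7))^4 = (3 5 8)(4 7 9)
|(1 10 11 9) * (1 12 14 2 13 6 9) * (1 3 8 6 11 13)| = 11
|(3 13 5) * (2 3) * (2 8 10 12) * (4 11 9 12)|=|(2 3 13 5 8 10 4 11 9 12)|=10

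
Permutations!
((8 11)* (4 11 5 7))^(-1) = ((4 11 8 5 7))^(-1) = (4 7 5 8 11)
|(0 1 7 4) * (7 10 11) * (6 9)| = 6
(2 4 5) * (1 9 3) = (1 9 3)(2 4 5) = [0, 9, 4, 1, 5, 2, 6, 7, 8, 3]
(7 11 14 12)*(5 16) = (5 16)(7 11 14 12) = [0, 1, 2, 3, 4, 16, 6, 11, 8, 9, 10, 14, 7, 13, 12, 15, 5]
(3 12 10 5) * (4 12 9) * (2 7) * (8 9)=[0, 1, 7, 8, 12, 3, 6, 2, 9, 4, 5, 11, 10]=(2 7)(3 8 9 4 12 10 5)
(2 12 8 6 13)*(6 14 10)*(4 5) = (2 12 8 14 10 6 13)(4 5) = [0, 1, 12, 3, 5, 4, 13, 7, 14, 9, 6, 11, 8, 2, 10]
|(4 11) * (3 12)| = 2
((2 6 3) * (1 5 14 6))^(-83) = (1 5 14 6 3 2)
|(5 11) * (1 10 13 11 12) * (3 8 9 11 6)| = 10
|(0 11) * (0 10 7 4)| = |(0 11 10 7 4)| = 5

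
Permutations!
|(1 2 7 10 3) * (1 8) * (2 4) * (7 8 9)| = 4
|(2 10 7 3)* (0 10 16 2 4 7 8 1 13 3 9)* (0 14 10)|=18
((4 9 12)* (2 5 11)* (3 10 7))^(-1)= ((2 5 11)(3 10 7)(4 9 12))^(-1)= (2 11 5)(3 7 10)(4 12 9)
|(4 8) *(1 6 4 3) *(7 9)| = |(1 6 4 8 3)(7 9)| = 10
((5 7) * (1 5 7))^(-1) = (7)(1 5)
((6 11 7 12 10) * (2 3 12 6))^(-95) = (2 3 12 10)(6 11 7)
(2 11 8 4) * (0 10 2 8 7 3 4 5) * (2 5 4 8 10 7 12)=(0 7 3 8 4 10 5)(2 11 12)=[7, 1, 11, 8, 10, 0, 6, 3, 4, 9, 5, 12, 2]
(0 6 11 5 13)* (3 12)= (0 6 11 5 13)(3 12)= [6, 1, 2, 12, 4, 13, 11, 7, 8, 9, 10, 5, 3, 0]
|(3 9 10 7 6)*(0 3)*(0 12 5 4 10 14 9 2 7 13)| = 10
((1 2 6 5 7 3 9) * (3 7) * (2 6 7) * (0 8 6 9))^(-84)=(9)(0 8 6 5 3)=((0 8 6 5 3)(1 9)(2 7))^(-84)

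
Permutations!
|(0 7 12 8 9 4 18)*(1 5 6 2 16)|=35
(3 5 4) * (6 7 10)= [0, 1, 2, 5, 3, 4, 7, 10, 8, 9, 6]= (3 5 4)(6 7 10)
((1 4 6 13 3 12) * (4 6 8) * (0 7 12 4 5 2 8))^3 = ((0 7 12 1 6 13 3 4)(2 8 5))^3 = (0 1 3 7 6 4 12 13)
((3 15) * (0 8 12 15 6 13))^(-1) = ((0 8 12 15 3 6 13))^(-1) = (0 13 6 3 15 12 8)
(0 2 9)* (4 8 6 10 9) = (0 2 4 8 6 10 9) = [2, 1, 4, 3, 8, 5, 10, 7, 6, 0, 9]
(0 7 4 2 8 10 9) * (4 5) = (0 7 5 4 2 8 10 9) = [7, 1, 8, 3, 2, 4, 6, 5, 10, 0, 9]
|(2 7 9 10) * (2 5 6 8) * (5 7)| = 12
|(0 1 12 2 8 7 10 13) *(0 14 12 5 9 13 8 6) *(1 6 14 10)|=42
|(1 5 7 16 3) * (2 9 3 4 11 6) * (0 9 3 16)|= 11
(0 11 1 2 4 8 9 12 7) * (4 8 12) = (0 11 1 2 8 9 4 12 7) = [11, 2, 8, 3, 12, 5, 6, 0, 9, 4, 10, 1, 7]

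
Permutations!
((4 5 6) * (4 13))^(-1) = (4 13 6 5)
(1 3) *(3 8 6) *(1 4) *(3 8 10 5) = (1 10 5 3 4)(6 8) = [0, 10, 2, 4, 1, 3, 8, 7, 6, 9, 5]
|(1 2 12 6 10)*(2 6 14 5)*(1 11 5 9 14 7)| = 8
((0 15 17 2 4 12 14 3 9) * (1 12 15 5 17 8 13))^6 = ((0 5 17 2 4 15 8 13 1 12 14 3 9))^6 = (0 8 9 15 3 4 14 2 12 17 1 5 13)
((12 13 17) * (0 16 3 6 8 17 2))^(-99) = ((0 16 3 6 8 17 12 13 2))^(-99) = (17)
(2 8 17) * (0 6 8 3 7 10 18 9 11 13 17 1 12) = (0 6 8 1 12)(2 3 7 10 18 9 11 13 17) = [6, 12, 3, 7, 4, 5, 8, 10, 1, 11, 18, 13, 0, 17, 14, 15, 16, 2, 9]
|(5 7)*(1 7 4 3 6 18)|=7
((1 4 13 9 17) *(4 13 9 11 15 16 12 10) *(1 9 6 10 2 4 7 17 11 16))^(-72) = ((1 13 16 12 2 4 6 10 7 17 9 11 15))^(-72) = (1 6 15 4 11 2 9 12 17 16 7 13 10)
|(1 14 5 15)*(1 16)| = |(1 14 5 15 16)| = 5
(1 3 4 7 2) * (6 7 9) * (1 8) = (1 3 4 9 6 7 2 8) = [0, 3, 8, 4, 9, 5, 7, 2, 1, 6]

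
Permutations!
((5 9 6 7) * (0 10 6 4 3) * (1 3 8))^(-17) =((0 10 6 7 5 9 4 8 1 3))^(-17) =(0 7 4 3 6 9 1 10 5 8)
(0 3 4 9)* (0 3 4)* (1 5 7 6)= (0 4 9 3)(1 5 7 6)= [4, 5, 2, 0, 9, 7, 1, 6, 8, 3]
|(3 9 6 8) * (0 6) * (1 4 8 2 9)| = |(0 6 2 9)(1 4 8 3)| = 4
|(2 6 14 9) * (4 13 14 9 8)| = |(2 6 9)(4 13 14 8)| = 12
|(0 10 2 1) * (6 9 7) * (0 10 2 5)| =|(0 2 1 10 5)(6 9 7)| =15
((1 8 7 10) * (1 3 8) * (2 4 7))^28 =(2 3 7)(4 8 10)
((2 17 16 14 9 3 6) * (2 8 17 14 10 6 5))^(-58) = (2 9 5 14 3)(6 17 10 8 16)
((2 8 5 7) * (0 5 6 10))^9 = (0 7 8 10 5 2 6)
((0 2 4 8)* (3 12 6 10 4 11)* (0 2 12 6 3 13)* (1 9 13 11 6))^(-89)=(0 12 3 1 9 13)(2 6 10 4 8)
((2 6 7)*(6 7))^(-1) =((2 7))^(-1) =(2 7)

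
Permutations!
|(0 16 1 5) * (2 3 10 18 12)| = 20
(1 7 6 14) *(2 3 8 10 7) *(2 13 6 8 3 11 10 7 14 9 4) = [0, 13, 11, 3, 2, 5, 9, 8, 7, 4, 14, 10, 12, 6, 1] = (1 13 6 9 4 2 11 10 14)(7 8)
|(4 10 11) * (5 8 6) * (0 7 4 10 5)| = |(0 7 4 5 8 6)(10 11)| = 6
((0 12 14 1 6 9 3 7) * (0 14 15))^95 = ((0 12 15)(1 6 9 3 7 14))^95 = (0 15 12)(1 14 7 3 9 6)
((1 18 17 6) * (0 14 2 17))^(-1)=(0 18 1 6 17 2 14)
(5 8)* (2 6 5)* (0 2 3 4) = (0 2 6 5 8 3 4) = [2, 1, 6, 4, 0, 8, 5, 7, 3]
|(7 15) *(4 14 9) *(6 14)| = |(4 6 14 9)(7 15)| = 4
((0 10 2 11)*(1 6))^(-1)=(0 11 2 10)(1 6)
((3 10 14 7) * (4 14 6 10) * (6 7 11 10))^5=(3 7 10 11 14 4)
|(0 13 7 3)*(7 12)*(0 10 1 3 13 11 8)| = |(0 11 8)(1 3 10)(7 13 12)| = 3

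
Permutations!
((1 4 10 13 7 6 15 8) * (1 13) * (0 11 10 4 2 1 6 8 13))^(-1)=(0 8 7 13 15 6 10 11)(1 2)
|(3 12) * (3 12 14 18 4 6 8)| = 6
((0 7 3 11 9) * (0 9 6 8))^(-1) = (0 8 6 11 3 7)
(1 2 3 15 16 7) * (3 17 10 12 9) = (1 2 17 10 12 9 3 15 16 7) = [0, 2, 17, 15, 4, 5, 6, 1, 8, 3, 12, 11, 9, 13, 14, 16, 7, 10]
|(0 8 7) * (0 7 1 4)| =4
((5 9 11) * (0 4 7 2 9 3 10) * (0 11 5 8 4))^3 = (2 3 8)(4 9 10)(5 11 7)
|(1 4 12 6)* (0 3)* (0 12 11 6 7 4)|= |(0 3 12 7 4 11 6 1)|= 8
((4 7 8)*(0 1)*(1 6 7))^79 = ((0 6 7 8 4 1))^79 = (0 6 7 8 4 1)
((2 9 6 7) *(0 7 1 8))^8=(0 7 2 9 6 1 8)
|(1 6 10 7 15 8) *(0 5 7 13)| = 9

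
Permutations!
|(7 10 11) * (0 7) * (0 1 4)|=6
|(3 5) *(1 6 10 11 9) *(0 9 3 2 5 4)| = 8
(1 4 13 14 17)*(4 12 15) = (1 12 15 4 13 14 17) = [0, 12, 2, 3, 13, 5, 6, 7, 8, 9, 10, 11, 15, 14, 17, 4, 16, 1]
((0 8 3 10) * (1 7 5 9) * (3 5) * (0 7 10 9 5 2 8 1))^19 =(0 1 10 7 3 9)(2 8)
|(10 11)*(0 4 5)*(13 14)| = 6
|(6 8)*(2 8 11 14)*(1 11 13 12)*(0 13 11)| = |(0 13 12 1)(2 8 6 11 14)| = 20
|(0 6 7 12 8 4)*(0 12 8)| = 6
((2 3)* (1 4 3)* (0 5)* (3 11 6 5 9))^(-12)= ((0 9 3 2 1 4 11 6 5))^(-12)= (0 11 2)(1 9 6)(3 5 4)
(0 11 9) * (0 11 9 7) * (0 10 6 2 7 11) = (11)(0 9)(2 7 10 6) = [9, 1, 7, 3, 4, 5, 2, 10, 8, 0, 6, 11]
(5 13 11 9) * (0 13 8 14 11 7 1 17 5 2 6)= (0 13 7 1 17 5 8 14 11 9 2 6)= [13, 17, 6, 3, 4, 8, 0, 1, 14, 2, 10, 9, 12, 7, 11, 15, 16, 5]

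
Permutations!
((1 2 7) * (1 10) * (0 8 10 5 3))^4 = ((0 8 10 1 2 7 5 3))^4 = (0 2)(1 3)(5 10)(7 8)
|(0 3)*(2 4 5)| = 6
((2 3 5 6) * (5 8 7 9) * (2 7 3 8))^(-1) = ((2 8 3)(5 6 7 9))^(-1) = (2 3 8)(5 9 7 6)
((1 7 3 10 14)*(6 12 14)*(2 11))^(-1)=((1 7 3 10 6 12 14)(2 11))^(-1)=(1 14 12 6 10 3 7)(2 11)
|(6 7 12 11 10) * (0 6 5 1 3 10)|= 20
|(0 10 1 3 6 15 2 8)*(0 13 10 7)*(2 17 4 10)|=42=|(0 7)(1 3 6 15 17 4 10)(2 8 13)|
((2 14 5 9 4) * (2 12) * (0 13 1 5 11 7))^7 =(0 2 5 7 12 1 11 4 13 14 9)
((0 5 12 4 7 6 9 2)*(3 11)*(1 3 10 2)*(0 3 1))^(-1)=((0 5 12 4 7 6 9)(2 3 11 10))^(-1)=(0 9 6 7 4 12 5)(2 10 11 3)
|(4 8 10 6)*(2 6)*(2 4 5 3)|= |(2 6 5 3)(4 8 10)|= 12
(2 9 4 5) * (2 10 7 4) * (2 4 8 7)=(2 9 4 5 10)(7 8)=[0, 1, 9, 3, 5, 10, 6, 8, 7, 4, 2]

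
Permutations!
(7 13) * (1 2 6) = (1 2 6)(7 13) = [0, 2, 6, 3, 4, 5, 1, 13, 8, 9, 10, 11, 12, 7]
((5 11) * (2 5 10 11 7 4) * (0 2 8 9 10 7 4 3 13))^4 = (0 8 7 2 9 3 5 10 13 4 11)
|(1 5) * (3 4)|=2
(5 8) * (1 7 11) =[0, 7, 2, 3, 4, 8, 6, 11, 5, 9, 10, 1] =(1 7 11)(5 8)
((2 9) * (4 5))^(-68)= ((2 9)(4 5))^(-68)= (9)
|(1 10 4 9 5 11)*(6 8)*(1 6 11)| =15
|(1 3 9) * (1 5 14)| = 5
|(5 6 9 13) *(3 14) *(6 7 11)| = |(3 14)(5 7 11 6 9 13)| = 6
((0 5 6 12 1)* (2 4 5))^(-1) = (0 1 12 6 5 4 2) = ((0 2 4 5 6 12 1))^(-1)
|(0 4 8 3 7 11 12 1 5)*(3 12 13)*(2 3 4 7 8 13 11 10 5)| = 20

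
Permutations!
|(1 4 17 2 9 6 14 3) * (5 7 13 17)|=11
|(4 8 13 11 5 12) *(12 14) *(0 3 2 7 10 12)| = 12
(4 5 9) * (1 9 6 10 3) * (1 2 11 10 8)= (1 9 4 5 6 8)(2 11 10 3)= [0, 9, 11, 2, 5, 6, 8, 7, 1, 4, 3, 10]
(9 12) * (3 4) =(3 4)(9 12) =[0, 1, 2, 4, 3, 5, 6, 7, 8, 12, 10, 11, 9]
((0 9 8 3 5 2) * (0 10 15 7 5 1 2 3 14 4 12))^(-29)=(0 9 8 14 4 12)(1 3 5 7 15 10 2)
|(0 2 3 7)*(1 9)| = 4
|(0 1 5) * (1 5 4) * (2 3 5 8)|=|(0 8 2 3 5)(1 4)|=10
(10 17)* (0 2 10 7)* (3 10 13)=(0 2 13 3 10 17 7)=[2, 1, 13, 10, 4, 5, 6, 0, 8, 9, 17, 11, 12, 3, 14, 15, 16, 7]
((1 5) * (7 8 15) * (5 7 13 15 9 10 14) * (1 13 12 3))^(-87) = ((1 7 8 9 10 14 5 13 15 12 3))^(-87) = (1 7 8 9 10 14 5 13 15 12 3)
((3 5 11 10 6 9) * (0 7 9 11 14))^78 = ((0 7 9 3 5 14)(6 11 10))^78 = (14)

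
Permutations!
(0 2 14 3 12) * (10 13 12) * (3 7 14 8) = (0 2 8 3 10 13 12)(7 14) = [2, 1, 8, 10, 4, 5, 6, 14, 3, 9, 13, 11, 0, 12, 7]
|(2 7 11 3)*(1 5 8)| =|(1 5 8)(2 7 11 3)| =12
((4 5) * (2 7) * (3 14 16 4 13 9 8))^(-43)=(2 7)(3 13 16 8 5 14 9 4)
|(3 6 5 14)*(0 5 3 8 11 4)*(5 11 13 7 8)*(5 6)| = |(0 11 4)(3 5 14 6)(7 8 13)| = 12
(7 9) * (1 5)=(1 5)(7 9)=[0, 5, 2, 3, 4, 1, 6, 9, 8, 7]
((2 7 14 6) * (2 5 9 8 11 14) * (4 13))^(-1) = (2 7)(4 13)(5 6 14 11 8 9)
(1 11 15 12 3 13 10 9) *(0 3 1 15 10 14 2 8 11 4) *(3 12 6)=(0 12 1 4)(2 8 11 10 9 15 6 3 13 14)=[12, 4, 8, 13, 0, 5, 3, 7, 11, 15, 9, 10, 1, 14, 2, 6]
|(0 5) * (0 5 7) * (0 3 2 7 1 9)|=3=|(0 1 9)(2 7 3)|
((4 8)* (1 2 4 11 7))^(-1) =(1 7 11 8 4 2)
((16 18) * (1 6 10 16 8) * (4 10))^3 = (1 10 8 4 18 6 16)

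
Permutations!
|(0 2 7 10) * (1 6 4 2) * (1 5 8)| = 9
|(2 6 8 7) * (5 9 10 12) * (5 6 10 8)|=8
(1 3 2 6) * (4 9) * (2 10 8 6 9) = (1 3 10 8 6)(2 9 4) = [0, 3, 9, 10, 2, 5, 1, 7, 6, 4, 8]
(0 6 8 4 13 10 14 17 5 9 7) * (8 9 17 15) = (0 6 9 7)(4 13 10 14 15 8)(5 17) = [6, 1, 2, 3, 13, 17, 9, 0, 4, 7, 14, 11, 12, 10, 15, 8, 16, 5]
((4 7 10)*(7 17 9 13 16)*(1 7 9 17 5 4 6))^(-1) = (17)(1 6 10 7)(4 5)(9 16 13)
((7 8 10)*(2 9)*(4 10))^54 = ((2 9)(4 10 7 8))^54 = (4 7)(8 10)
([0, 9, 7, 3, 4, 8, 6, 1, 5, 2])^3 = (1 7 2 9)(5 8)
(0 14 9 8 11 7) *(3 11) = [14, 1, 2, 11, 4, 5, 6, 0, 3, 8, 10, 7, 12, 13, 9] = (0 14 9 8 3 11 7)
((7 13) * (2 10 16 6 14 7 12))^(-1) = (2 12 13 7 14 6 16 10)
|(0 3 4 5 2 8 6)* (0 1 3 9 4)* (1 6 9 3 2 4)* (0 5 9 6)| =9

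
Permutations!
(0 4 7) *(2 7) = [4, 1, 7, 3, 2, 5, 6, 0] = (0 4 2 7)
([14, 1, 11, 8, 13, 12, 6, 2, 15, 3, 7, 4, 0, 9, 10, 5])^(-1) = [12, 1, 7, 9, 11, 15, 6, 10, 3, 13, 14, 2, 5, 4, 0, 8]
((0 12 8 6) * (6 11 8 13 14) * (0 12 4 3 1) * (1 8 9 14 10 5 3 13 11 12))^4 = (0 5 11 1 10 12 6 13 8 14 4 3 9)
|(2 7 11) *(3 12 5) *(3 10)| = 12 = |(2 7 11)(3 12 5 10)|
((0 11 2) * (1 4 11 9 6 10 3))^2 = ((0 9 6 10 3 1 4 11 2))^2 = (0 6 3 4 2 9 10 1 11)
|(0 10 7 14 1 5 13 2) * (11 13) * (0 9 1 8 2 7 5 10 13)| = 11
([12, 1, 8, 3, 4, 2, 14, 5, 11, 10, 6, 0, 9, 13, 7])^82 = (0 14 11 6 8 10 2 9 5 12 7)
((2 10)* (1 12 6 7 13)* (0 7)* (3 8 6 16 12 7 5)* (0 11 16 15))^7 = (0 12 11 8 5 15 16 6 3)(1 7 13)(2 10)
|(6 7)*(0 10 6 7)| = |(0 10 6)| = 3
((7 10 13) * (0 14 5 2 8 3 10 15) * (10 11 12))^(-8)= (0 8 10)(2 12 15)(3 13 14)(5 11 7)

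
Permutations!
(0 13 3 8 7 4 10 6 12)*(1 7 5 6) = (0 13 3 8 5 6 12)(1 7 4 10) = [13, 7, 2, 8, 10, 6, 12, 4, 5, 9, 1, 11, 0, 3]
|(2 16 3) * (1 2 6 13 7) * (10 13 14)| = |(1 2 16 3 6 14 10 13 7)| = 9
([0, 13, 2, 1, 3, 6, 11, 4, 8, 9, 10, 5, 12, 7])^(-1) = [0, 3, 2, 4, 7, 11, 5, 13, 8, 9, 10, 6, 12, 1]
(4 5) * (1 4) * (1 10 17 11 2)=[0, 4, 1, 3, 5, 10, 6, 7, 8, 9, 17, 2, 12, 13, 14, 15, 16, 11]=(1 4 5 10 17 11 2)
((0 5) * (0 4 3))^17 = (0 5 4 3)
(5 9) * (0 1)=(0 1)(5 9)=[1, 0, 2, 3, 4, 9, 6, 7, 8, 5]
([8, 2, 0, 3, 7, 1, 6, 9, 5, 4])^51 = (9)(0 8 5 1 2)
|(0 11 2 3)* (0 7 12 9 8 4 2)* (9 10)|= |(0 11)(2 3 7 12 10 9 8 4)|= 8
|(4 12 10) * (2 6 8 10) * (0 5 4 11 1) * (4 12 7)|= |(0 5 12 2 6 8 10 11 1)(4 7)|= 18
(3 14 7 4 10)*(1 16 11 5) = (1 16 11 5)(3 14 7 4 10) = [0, 16, 2, 14, 10, 1, 6, 4, 8, 9, 3, 5, 12, 13, 7, 15, 11]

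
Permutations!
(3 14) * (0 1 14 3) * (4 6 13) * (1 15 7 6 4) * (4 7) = (0 15 4 7 6 13 1 14) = [15, 14, 2, 3, 7, 5, 13, 6, 8, 9, 10, 11, 12, 1, 0, 4]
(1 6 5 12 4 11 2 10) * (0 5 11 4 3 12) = (0 5)(1 6 11 2 10)(3 12) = [5, 6, 10, 12, 4, 0, 11, 7, 8, 9, 1, 2, 3]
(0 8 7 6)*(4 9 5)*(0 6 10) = (0 8 7 10)(4 9 5) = [8, 1, 2, 3, 9, 4, 6, 10, 7, 5, 0]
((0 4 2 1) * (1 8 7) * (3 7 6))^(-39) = ((0 4 2 8 6 3 7 1))^(-39) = (0 4 2 8 6 3 7 1)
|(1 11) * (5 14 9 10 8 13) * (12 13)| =|(1 11)(5 14 9 10 8 12 13)| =14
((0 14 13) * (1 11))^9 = ((0 14 13)(1 11))^9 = (14)(1 11)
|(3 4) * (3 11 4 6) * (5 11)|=|(3 6)(4 5 11)|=6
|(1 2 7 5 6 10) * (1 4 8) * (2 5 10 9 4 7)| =6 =|(1 5 6 9 4 8)(7 10)|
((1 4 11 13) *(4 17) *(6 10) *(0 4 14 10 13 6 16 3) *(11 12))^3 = ((0 4 12 11 6 13 1 17 14 10 16 3))^3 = (0 11 1 10)(3 12 13 14)(4 6 17 16)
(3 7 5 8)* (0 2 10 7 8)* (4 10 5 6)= (0 2 5)(3 8)(4 10 7 6)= [2, 1, 5, 8, 10, 0, 4, 6, 3, 9, 7]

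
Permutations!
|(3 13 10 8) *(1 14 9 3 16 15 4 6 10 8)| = 11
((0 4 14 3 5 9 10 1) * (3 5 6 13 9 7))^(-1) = ((0 4 14 5 7 3 6 13 9 10 1))^(-1) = (0 1 10 9 13 6 3 7 5 14 4)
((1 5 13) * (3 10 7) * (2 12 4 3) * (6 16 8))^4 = ((1 5 13)(2 12 4 3 10 7)(6 16 8))^4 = (1 5 13)(2 10 4)(3 12 7)(6 16 8)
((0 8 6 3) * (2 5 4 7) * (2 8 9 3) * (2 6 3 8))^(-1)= (0 3 8 9)(2 7 4 5)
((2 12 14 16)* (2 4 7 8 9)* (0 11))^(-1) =(0 11)(2 9 8 7 4 16 14 12)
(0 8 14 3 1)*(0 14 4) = (0 8 4)(1 14 3) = [8, 14, 2, 1, 0, 5, 6, 7, 4, 9, 10, 11, 12, 13, 3]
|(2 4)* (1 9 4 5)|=5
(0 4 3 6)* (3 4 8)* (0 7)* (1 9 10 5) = (0 8 3 6 7)(1 9 10 5) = [8, 9, 2, 6, 4, 1, 7, 0, 3, 10, 5]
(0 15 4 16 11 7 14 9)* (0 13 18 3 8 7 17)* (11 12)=(0 15 4 16 12 11 17)(3 8 7 14 9 13 18)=[15, 1, 2, 8, 16, 5, 6, 14, 7, 13, 10, 17, 11, 18, 9, 4, 12, 0, 3]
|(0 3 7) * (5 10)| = |(0 3 7)(5 10)| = 6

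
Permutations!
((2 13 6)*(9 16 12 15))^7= (2 13 6)(9 15 12 16)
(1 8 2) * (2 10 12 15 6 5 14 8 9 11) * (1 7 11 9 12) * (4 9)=(1 12 15 6 5 14 8 10)(2 7 11)(4 9)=[0, 12, 7, 3, 9, 14, 5, 11, 10, 4, 1, 2, 15, 13, 8, 6]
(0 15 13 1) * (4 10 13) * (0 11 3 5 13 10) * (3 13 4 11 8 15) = (0 3 5 4)(1 8 15 11 13) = [3, 8, 2, 5, 0, 4, 6, 7, 15, 9, 10, 13, 12, 1, 14, 11]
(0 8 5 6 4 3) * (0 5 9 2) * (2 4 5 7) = [8, 1, 0, 7, 3, 6, 5, 2, 9, 4] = (0 8 9 4 3 7 2)(5 6)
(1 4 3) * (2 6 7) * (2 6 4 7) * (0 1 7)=(0 1)(2 4 3 7 6)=[1, 0, 4, 7, 3, 5, 2, 6]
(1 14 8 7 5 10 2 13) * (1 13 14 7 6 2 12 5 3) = [0, 7, 14, 1, 4, 10, 2, 3, 6, 9, 12, 11, 5, 13, 8] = (1 7 3)(2 14 8 6)(5 10 12)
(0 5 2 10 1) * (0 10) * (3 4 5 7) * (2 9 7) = (0 2)(1 10)(3 4 5 9 7) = [2, 10, 0, 4, 5, 9, 6, 3, 8, 7, 1]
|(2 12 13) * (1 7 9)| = |(1 7 9)(2 12 13)| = 3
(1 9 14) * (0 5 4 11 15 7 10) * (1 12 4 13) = [5, 9, 2, 3, 11, 13, 6, 10, 8, 14, 0, 15, 4, 1, 12, 7] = (0 5 13 1 9 14 12 4 11 15 7 10)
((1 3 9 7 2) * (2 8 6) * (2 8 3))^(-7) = (1 2)(3 7 9)(6 8)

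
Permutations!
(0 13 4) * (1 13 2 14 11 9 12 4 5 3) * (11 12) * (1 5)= (0 2 14 12 4)(1 13)(3 5)(9 11)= [2, 13, 14, 5, 0, 3, 6, 7, 8, 11, 10, 9, 4, 1, 12]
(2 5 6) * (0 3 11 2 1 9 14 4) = (0 3 11 2 5 6 1 9 14 4) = [3, 9, 5, 11, 0, 6, 1, 7, 8, 14, 10, 2, 12, 13, 4]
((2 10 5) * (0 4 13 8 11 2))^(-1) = ((0 4 13 8 11 2 10 5))^(-1) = (0 5 10 2 11 8 13 4)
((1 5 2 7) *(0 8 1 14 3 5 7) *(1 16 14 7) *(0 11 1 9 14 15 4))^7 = ((0 8 16 15 4)(1 9 14 3 5 2 11))^7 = (0 16 4 8 15)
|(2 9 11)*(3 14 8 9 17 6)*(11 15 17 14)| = 9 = |(2 14 8 9 15 17 6 3 11)|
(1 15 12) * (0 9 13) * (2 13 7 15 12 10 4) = [9, 12, 13, 3, 2, 5, 6, 15, 8, 7, 4, 11, 1, 0, 14, 10] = (0 9 7 15 10 4 2 13)(1 12)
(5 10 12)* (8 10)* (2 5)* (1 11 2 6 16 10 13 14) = (1 11 2 5 8 13 14)(6 16 10 12) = [0, 11, 5, 3, 4, 8, 16, 7, 13, 9, 12, 2, 6, 14, 1, 15, 10]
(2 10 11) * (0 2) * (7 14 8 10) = (0 2 7 14 8 10 11) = [2, 1, 7, 3, 4, 5, 6, 14, 10, 9, 11, 0, 12, 13, 8]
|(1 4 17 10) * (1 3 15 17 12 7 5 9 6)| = |(1 4 12 7 5 9 6)(3 15 17 10)| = 28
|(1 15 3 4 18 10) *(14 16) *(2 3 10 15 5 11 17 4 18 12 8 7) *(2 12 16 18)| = |(1 5 11 17 4 16 14 18 15 10)(2 3)(7 12 8)| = 30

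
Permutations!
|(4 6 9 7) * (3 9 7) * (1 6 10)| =|(1 6 7 4 10)(3 9)| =10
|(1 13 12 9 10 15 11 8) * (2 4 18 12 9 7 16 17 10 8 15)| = 8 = |(1 13 9 8)(2 4 18 12 7 16 17 10)(11 15)|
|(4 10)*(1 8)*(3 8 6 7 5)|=|(1 6 7 5 3 8)(4 10)|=6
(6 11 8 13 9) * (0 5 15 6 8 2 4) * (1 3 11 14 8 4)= [5, 3, 1, 11, 0, 15, 14, 7, 13, 4, 10, 2, 12, 9, 8, 6]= (0 5 15 6 14 8 13 9 4)(1 3 11 2)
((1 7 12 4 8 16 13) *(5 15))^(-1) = ((1 7 12 4 8 16 13)(5 15))^(-1) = (1 13 16 8 4 12 7)(5 15)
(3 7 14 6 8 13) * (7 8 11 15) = (3 8 13)(6 11 15 7 14) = [0, 1, 2, 8, 4, 5, 11, 14, 13, 9, 10, 15, 12, 3, 6, 7]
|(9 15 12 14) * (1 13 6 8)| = 4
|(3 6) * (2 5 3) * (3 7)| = |(2 5 7 3 6)| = 5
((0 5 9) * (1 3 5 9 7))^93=(0 9)(1 3 5 7)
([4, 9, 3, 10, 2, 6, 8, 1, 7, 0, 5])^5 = [5, 3, 8, 7, 6, 9, 0, 2, 4, 10, 1]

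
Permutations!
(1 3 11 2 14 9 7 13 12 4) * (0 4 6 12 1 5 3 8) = (0 4 5 3 11 2 14 9 7 13 1 8)(6 12) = [4, 8, 14, 11, 5, 3, 12, 13, 0, 7, 10, 2, 6, 1, 9]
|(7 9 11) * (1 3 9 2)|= |(1 3 9 11 7 2)|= 6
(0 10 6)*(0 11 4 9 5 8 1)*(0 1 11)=(0 10 6)(4 9 5 8 11)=[10, 1, 2, 3, 9, 8, 0, 7, 11, 5, 6, 4]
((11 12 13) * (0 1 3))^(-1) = ((0 1 3)(11 12 13))^(-1) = (0 3 1)(11 13 12)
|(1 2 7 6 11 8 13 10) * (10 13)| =|(13)(1 2 7 6 11 8 10)| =7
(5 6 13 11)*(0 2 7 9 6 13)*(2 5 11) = (0 5 13 2 7 9 6) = [5, 1, 7, 3, 4, 13, 0, 9, 8, 6, 10, 11, 12, 2]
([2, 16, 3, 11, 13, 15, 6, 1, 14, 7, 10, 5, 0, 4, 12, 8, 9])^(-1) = (0 12 14 8 15 5 11 3 2)(1 7 9 16)(4 13)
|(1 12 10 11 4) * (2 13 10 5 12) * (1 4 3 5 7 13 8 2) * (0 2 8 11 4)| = |(0 2 11 3 5 12 7 13 10 4)| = 10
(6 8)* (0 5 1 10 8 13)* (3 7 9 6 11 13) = (0 5 1 10 8 11 13)(3 7 9 6) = [5, 10, 2, 7, 4, 1, 3, 9, 11, 6, 8, 13, 12, 0]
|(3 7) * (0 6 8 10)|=4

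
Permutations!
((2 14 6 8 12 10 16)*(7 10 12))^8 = ((2 14 6 8 7 10 16))^8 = (2 14 6 8 7 10 16)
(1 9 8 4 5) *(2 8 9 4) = [0, 4, 8, 3, 5, 1, 6, 7, 2, 9] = (9)(1 4 5)(2 8)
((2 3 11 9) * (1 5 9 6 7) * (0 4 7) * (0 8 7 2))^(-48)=(0 7 3 9 8 2 5 6 4 1 11)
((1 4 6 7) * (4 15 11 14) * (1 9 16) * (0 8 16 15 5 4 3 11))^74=(0 5 9 16 6)(1 7 8 4 15)(3 14 11)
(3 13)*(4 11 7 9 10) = (3 13)(4 11 7 9 10) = [0, 1, 2, 13, 11, 5, 6, 9, 8, 10, 4, 7, 12, 3]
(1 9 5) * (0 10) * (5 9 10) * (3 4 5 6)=(0 6 3 4 5 1 10)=[6, 10, 2, 4, 5, 1, 3, 7, 8, 9, 0]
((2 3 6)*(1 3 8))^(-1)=((1 3 6 2 8))^(-1)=(1 8 2 6 3)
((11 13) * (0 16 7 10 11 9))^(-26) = ((0 16 7 10 11 13 9))^(-26) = (0 7 11 9 16 10 13)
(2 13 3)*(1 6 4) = (1 6 4)(2 13 3) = [0, 6, 13, 2, 1, 5, 4, 7, 8, 9, 10, 11, 12, 3]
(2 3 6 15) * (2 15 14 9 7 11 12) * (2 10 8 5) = (15)(2 3 6 14 9 7 11 12 10 8 5) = [0, 1, 3, 6, 4, 2, 14, 11, 5, 7, 8, 12, 10, 13, 9, 15]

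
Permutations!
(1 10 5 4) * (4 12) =(1 10 5 12 4) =[0, 10, 2, 3, 1, 12, 6, 7, 8, 9, 5, 11, 4]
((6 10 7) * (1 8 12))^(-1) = ((1 8 12)(6 10 7))^(-1) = (1 12 8)(6 7 10)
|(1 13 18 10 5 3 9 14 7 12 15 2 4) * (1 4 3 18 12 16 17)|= |(1 13 12 15 2 3 9 14 7 16 17)(5 18 10)|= 33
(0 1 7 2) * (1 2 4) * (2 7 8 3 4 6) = (0 7 6 2)(1 8 3 4) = [7, 8, 0, 4, 1, 5, 2, 6, 3]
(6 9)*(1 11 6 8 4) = (1 11 6 9 8 4) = [0, 11, 2, 3, 1, 5, 9, 7, 4, 8, 10, 6]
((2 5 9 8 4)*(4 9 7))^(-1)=((2 5 7 4)(8 9))^(-1)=(2 4 7 5)(8 9)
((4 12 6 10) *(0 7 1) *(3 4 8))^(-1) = (0 1 7)(3 8 10 6 12 4)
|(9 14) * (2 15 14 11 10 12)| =7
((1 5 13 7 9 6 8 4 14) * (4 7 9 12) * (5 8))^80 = (1 7 4)(8 12 14)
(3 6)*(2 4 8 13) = (2 4 8 13)(3 6) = [0, 1, 4, 6, 8, 5, 3, 7, 13, 9, 10, 11, 12, 2]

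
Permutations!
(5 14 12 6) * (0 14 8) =(0 14 12 6 5 8) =[14, 1, 2, 3, 4, 8, 5, 7, 0, 9, 10, 11, 6, 13, 12]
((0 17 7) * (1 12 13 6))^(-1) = (0 7 17)(1 6 13 12)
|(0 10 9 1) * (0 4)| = |(0 10 9 1 4)| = 5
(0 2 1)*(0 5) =(0 2 1 5) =[2, 5, 1, 3, 4, 0]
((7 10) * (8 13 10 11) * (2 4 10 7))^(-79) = ((2 4 10)(7 11 8 13))^(-79) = (2 10 4)(7 11 8 13)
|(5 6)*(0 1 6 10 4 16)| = 7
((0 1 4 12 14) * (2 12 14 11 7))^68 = ((0 1 4 14)(2 12 11 7))^68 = (14)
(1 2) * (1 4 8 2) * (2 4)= (4 8)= [0, 1, 2, 3, 8, 5, 6, 7, 4]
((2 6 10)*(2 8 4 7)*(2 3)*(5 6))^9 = (2 5 6 10 8 4 7 3)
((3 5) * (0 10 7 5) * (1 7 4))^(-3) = ((0 10 4 1 7 5 3))^(-3) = (0 7 10 5 4 3 1)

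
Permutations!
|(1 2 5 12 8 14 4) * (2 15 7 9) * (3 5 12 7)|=11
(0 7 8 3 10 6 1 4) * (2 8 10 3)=(0 7 10 6 1 4)(2 8)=[7, 4, 8, 3, 0, 5, 1, 10, 2, 9, 6]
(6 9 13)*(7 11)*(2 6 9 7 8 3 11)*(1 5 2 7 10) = (1 5 2 6 10)(3 11 8)(9 13) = [0, 5, 6, 11, 4, 2, 10, 7, 3, 13, 1, 8, 12, 9]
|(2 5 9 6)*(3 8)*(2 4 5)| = |(3 8)(4 5 9 6)| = 4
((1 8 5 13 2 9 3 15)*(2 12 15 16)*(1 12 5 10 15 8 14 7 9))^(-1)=(1 2 16 3 9 7 14)(5 13)(8 12 15 10)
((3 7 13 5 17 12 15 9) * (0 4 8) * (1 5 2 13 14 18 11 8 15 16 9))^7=((0 4 15 1 5 17 12 16 9 3 7 14 18 11 8)(2 13))^7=(0 16 8 12 11 17 18 5 14 1 7 15 3 4 9)(2 13)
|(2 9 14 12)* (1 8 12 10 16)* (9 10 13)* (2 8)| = 12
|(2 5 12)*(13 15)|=|(2 5 12)(13 15)|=6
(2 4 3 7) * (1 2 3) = [0, 2, 4, 7, 1, 5, 6, 3] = (1 2 4)(3 7)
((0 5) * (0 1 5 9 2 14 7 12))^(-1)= (0 12 7 14 2 9)(1 5)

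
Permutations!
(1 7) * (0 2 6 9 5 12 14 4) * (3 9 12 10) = (0 2 6 12 14 4)(1 7)(3 9 5 10) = [2, 7, 6, 9, 0, 10, 12, 1, 8, 5, 3, 11, 14, 13, 4]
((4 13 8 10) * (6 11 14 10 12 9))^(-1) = ((4 13 8 12 9 6 11 14 10))^(-1) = (4 10 14 11 6 9 12 8 13)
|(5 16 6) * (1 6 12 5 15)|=3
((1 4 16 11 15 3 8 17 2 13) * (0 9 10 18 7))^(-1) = ((0 9 10 18 7)(1 4 16 11 15 3 8 17 2 13))^(-1) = (0 7 18 10 9)(1 13 2 17 8 3 15 11 16 4)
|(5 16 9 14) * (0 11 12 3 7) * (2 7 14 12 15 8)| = |(0 11 15 8 2 7)(3 14 5 16 9 12)| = 6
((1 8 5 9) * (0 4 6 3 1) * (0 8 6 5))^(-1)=((0 4 5 9 8)(1 6 3))^(-1)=(0 8 9 5 4)(1 3 6)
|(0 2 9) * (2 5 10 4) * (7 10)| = 7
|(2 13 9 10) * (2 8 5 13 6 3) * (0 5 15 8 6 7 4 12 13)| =|(0 5)(2 7 4 12 13 9 10 6 3)(8 15)| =18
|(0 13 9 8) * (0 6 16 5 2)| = 8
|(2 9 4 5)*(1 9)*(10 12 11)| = 15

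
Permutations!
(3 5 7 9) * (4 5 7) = (3 7 9)(4 5) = [0, 1, 2, 7, 5, 4, 6, 9, 8, 3]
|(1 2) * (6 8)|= |(1 2)(6 8)|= 2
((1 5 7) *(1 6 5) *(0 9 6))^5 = (9)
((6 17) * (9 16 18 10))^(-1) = ((6 17)(9 16 18 10))^(-1) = (6 17)(9 10 18 16)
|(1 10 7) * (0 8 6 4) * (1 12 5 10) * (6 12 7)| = |(0 8 12 5 10 6 4)| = 7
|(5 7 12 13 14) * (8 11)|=10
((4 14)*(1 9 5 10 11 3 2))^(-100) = ((1 9 5 10 11 3 2)(4 14))^(-100) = (14)(1 3 10 9 2 11 5)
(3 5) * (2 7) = (2 7)(3 5) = [0, 1, 7, 5, 4, 3, 6, 2]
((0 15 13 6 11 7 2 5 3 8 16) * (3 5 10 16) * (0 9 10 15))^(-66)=(16)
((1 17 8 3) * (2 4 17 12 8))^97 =(1 12 8 3)(2 4 17)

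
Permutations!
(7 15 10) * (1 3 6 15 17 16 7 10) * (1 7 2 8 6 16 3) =[0, 1, 8, 16, 4, 5, 15, 17, 6, 9, 10, 11, 12, 13, 14, 7, 2, 3] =(2 8 6 15 7 17 3 16)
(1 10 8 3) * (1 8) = (1 10)(3 8) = [0, 10, 2, 8, 4, 5, 6, 7, 3, 9, 1]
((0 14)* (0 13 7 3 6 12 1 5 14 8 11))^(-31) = (0 11 8)(1 5 14 13 7 3 6 12)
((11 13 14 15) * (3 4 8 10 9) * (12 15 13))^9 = ((3 4 8 10 9)(11 12 15)(13 14))^9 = (15)(3 9 10 8 4)(13 14)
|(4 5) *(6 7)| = 2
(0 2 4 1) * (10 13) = [2, 0, 4, 3, 1, 5, 6, 7, 8, 9, 13, 11, 12, 10] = (0 2 4 1)(10 13)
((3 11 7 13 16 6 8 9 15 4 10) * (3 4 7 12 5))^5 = (3 11 12 5)(4 10)(6 13 15 8 16 7 9)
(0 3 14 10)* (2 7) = (0 3 14 10)(2 7) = [3, 1, 7, 14, 4, 5, 6, 2, 8, 9, 0, 11, 12, 13, 10]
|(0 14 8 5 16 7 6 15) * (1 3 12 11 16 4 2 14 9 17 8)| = |(0 9 17 8 5 4 2 14 1 3 12 11 16 7 6 15)| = 16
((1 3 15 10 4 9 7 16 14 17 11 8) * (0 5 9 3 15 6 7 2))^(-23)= ((0 5 9 2)(1 15 10 4 3 6 7 16 14 17 11 8))^(-23)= (0 5 9 2)(1 15 10 4 3 6 7 16 14 17 11 8)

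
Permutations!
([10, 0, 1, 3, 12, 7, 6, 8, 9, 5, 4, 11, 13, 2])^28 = [0, 1, 2, 3, 4, 5, 6, 7, 8, 9, 10, 11, 12, 13]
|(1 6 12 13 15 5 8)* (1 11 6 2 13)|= 9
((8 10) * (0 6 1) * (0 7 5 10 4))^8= (10)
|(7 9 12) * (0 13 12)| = |(0 13 12 7 9)| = 5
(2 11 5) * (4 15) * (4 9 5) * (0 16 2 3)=(0 16 2 11 4 15 9 5 3)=[16, 1, 11, 0, 15, 3, 6, 7, 8, 5, 10, 4, 12, 13, 14, 9, 2]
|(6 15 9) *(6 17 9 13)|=6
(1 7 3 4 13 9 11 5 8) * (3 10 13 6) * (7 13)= (1 13 9 11 5 8)(3 4 6)(7 10)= [0, 13, 2, 4, 6, 8, 3, 10, 1, 11, 7, 5, 12, 9]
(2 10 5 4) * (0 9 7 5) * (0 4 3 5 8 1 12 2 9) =(1 12 2 10 4 9 7 8)(3 5) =[0, 12, 10, 5, 9, 3, 6, 8, 1, 7, 4, 11, 2]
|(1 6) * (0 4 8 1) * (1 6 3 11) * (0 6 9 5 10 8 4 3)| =4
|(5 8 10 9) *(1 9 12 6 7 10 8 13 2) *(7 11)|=|(1 9 5 13 2)(6 11 7 10 12)|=5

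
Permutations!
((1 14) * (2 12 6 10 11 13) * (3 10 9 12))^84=((1 14)(2 3 10 11 13)(6 9 12))^84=(14)(2 13 11 10 3)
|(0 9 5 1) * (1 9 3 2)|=4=|(0 3 2 1)(5 9)|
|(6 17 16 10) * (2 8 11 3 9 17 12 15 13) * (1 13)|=|(1 13 2 8 11 3 9 17 16 10 6 12 15)|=13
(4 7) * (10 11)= [0, 1, 2, 3, 7, 5, 6, 4, 8, 9, 11, 10]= (4 7)(10 11)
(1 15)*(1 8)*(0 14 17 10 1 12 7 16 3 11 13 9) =(0 14 17 10 1 15 8 12 7 16 3 11 13 9) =[14, 15, 2, 11, 4, 5, 6, 16, 12, 0, 1, 13, 7, 9, 17, 8, 3, 10]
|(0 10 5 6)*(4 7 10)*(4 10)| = |(0 10 5 6)(4 7)| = 4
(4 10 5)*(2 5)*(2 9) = [0, 1, 5, 3, 10, 4, 6, 7, 8, 2, 9] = (2 5 4 10 9)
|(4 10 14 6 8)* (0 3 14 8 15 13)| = |(0 3 14 6 15 13)(4 10 8)| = 6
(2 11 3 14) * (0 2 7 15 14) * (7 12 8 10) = [2, 1, 11, 0, 4, 5, 6, 15, 10, 9, 7, 3, 8, 13, 12, 14] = (0 2 11 3)(7 15 14 12 8 10)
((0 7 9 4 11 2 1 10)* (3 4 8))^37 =(0 2 3 7 1 4 9 10 11 8)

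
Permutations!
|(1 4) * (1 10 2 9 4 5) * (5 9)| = 6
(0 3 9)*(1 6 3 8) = (0 8 1 6 3 9) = [8, 6, 2, 9, 4, 5, 3, 7, 1, 0]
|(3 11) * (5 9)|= 2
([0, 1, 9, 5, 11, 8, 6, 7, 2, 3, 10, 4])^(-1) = (2 8 5 3 9)(4 11)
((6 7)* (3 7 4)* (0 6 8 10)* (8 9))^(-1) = ((0 6 4 3 7 9 8 10))^(-1) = (0 10 8 9 7 3 4 6)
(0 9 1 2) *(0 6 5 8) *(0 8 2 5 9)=(1 5 2 6 9)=[0, 5, 6, 3, 4, 2, 9, 7, 8, 1]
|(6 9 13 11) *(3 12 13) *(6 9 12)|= 6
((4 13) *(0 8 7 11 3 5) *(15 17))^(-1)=((0 8 7 11 3 5)(4 13)(15 17))^(-1)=(0 5 3 11 7 8)(4 13)(15 17)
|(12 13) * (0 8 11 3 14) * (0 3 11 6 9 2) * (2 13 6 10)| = |(0 8 10 2)(3 14)(6 9 13 12)| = 4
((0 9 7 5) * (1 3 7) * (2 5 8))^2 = (0 1 7 2)(3 8 5 9)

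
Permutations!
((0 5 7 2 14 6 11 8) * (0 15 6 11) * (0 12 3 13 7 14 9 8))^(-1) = ((0 5 14 11)(2 9 8 15 6 12 3 13 7))^(-1) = (0 11 14 5)(2 7 13 3 12 6 15 8 9)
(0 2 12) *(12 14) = [2, 1, 14, 3, 4, 5, 6, 7, 8, 9, 10, 11, 0, 13, 12] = (0 2 14 12)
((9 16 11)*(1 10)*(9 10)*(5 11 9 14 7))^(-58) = ((1 14 7 5 11 10)(9 16))^(-58) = (16)(1 7 11)(5 10 14)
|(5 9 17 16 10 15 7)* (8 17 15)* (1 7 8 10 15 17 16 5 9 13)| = |(1 7 9 17 5 13)(8 16 15)| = 6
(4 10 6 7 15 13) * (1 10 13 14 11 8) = (1 10 6 7 15 14 11 8)(4 13) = [0, 10, 2, 3, 13, 5, 7, 15, 1, 9, 6, 8, 12, 4, 11, 14]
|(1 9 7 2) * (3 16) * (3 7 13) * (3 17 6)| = |(1 9 13 17 6 3 16 7 2)| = 9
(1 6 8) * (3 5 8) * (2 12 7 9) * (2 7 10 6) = (1 2 12 10 6 3 5 8)(7 9) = [0, 2, 12, 5, 4, 8, 3, 9, 1, 7, 6, 11, 10]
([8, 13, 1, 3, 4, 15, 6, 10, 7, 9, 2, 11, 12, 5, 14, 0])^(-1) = (0 15 5 13 1 2 10 7 8)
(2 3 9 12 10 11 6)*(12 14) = (2 3 9 14 12 10 11 6) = [0, 1, 3, 9, 4, 5, 2, 7, 8, 14, 11, 6, 10, 13, 12]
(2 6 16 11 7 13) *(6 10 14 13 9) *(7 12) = (2 10 14 13)(6 16 11 12 7 9) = [0, 1, 10, 3, 4, 5, 16, 9, 8, 6, 14, 12, 7, 2, 13, 15, 11]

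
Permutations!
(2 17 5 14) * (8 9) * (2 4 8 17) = (4 8 9 17 5 14) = [0, 1, 2, 3, 8, 14, 6, 7, 9, 17, 10, 11, 12, 13, 4, 15, 16, 5]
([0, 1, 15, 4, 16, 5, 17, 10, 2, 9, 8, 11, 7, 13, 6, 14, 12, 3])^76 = (2 17 12)(3 7 15)(4 10 14)(6 16 8)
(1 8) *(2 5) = (1 8)(2 5) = [0, 8, 5, 3, 4, 2, 6, 7, 1]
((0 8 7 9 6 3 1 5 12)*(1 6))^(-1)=(0 12 5 1 9 7 8)(3 6)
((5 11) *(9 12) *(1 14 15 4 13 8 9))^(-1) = (1 12 9 8 13 4 15 14)(5 11) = ((1 14 15 4 13 8 9 12)(5 11))^(-1)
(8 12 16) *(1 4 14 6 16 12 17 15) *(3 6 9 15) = (1 4 14 9 15)(3 6 16 8 17) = [0, 4, 2, 6, 14, 5, 16, 7, 17, 15, 10, 11, 12, 13, 9, 1, 8, 3]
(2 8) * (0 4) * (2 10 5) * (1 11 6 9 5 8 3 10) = (0 4)(1 11 6 9 5 2 3 10 8) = [4, 11, 3, 10, 0, 2, 9, 7, 1, 5, 8, 6]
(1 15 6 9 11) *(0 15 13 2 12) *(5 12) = (0 15 6 9 11 1 13 2 5 12) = [15, 13, 5, 3, 4, 12, 9, 7, 8, 11, 10, 1, 0, 2, 14, 6]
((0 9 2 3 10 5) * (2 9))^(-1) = (0 5 10 3 2)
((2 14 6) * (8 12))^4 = ((2 14 6)(8 12))^4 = (2 14 6)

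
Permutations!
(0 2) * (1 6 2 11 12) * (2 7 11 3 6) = [3, 2, 0, 6, 4, 5, 7, 11, 8, 9, 10, 12, 1] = (0 3 6 7 11 12 1 2)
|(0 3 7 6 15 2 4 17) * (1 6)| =9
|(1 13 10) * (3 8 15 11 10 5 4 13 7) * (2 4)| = 28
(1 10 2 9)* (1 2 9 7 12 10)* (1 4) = (1 4)(2 7 12 10 9) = [0, 4, 7, 3, 1, 5, 6, 12, 8, 2, 9, 11, 10]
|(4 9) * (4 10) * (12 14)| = |(4 9 10)(12 14)| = 6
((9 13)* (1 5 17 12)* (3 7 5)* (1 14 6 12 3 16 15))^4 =((1 16 15)(3 7 5 17)(6 12 14)(9 13))^4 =(17)(1 16 15)(6 12 14)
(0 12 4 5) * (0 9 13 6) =[12, 1, 2, 3, 5, 9, 0, 7, 8, 13, 10, 11, 4, 6] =(0 12 4 5 9 13 6)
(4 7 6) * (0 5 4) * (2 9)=(0 5 4 7 6)(2 9)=[5, 1, 9, 3, 7, 4, 0, 6, 8, 2]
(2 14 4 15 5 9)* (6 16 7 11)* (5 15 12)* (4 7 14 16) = (2 16 14 7 11 6 4 12 5 9) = [0, 1, 16, 3, 12, 9, 4, 11, 8, 2, 10, 6, 5, 13, 7, 15, 14]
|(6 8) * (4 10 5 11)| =|(4 10 5 11)(6 8)| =4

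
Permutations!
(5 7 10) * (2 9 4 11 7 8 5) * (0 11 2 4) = (0 11 7 10 4 2 9)(5 8) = [11, 1, 9, 3, 2, 8, 6, 10, 5, 0, 4, 7]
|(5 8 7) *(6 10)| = |(5 8 7)(6 10)| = 6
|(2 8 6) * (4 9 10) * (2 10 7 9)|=10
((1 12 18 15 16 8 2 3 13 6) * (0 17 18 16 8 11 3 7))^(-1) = (0 7 2 8 15 18 17)(1 6 13 3 11 16 12)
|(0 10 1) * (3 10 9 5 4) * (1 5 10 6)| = |(0 9 10 5 4 3 6 1)| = 8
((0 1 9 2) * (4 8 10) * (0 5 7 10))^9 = ((0 1 9 2 5 7 10 4 8))^9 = (10)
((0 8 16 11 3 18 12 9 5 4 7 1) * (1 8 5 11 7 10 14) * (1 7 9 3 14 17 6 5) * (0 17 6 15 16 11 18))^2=(0 17 16 18 3 1 15 9 12)(4 6)(5 10)(7 11)(8 14)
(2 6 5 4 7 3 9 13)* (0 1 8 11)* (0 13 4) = (0 1 8 11 13 2 6 5)(3 9 4 7) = [1, 8, 6, 9, 7, 0, 5, 3, 11, 4, 10, 13, 12, 2]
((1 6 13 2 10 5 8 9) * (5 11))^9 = ((1 6 13 2 10 11 5 8 9))^9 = (13)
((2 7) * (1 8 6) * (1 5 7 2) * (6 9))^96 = (9)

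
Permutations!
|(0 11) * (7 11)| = |(0 7 11)| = 3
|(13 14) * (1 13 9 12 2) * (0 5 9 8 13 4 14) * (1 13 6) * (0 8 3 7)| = 13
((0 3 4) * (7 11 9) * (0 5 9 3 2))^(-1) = (0 2)(3 11 7 9 5 4)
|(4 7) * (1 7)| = 3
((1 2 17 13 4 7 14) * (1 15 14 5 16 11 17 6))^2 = ((1 2 6)(4 7 5 16 11 17 13)(14 15))^2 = (1 6 2)(4 5 11 13 7 16 17)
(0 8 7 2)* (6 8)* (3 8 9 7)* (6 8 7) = (0 8 3 7 2)(6 9) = [8, 1, 0, 7, 4, 5, 9, 2, 3, 6]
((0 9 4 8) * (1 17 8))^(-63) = ((0 9 4 1 17 8))^(-63) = (0 1)(4 8)(9 17)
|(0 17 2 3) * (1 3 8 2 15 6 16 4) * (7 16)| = |(0 17 15 6 7 16 4 1 3)(2 8)| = 18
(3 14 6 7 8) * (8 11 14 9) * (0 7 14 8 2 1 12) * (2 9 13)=[7, 12, 1, 13, 4, 5, 14, 11, 3, 9, 10, 8, 0, 2, 6]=(0 7 11 8 3 13 2 1 12)(6 14)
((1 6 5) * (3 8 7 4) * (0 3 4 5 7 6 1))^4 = (0 7 8)(3 5 6)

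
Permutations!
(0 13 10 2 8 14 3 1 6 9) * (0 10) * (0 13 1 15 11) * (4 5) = (0 1 6 9 10 2 8 14 3 15 11)(4 5) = [1, 6, 8, 15, 5, 4, 9, 7, 14, 10, 2, 0, 12, 13, 3, 11]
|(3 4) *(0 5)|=|(0 5)(3 4)|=2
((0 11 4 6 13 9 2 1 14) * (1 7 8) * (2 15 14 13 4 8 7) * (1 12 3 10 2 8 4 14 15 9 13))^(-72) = ((15)(0 11 4 6 14)(2 8 12 3 10))^(-72) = (15)(0 6 11 14 4)(2 3 8 10 12)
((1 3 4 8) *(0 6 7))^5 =((0 6 7)(1 3 4 8))^5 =(0 7 6)(1 3 4 8)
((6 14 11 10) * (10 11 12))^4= (14)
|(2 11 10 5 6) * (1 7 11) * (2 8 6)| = |(1 7 11 10 5 2)(6 8)| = 6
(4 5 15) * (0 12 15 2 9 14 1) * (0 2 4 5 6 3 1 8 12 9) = (0 9 14 8 12 15 5 4 6 3 1 2) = [9, 2, 0, 1, 6, 4, 3, 7, 12, 14, 10, 11, 15, 13, 8, 5]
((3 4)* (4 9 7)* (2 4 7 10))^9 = (2 10 9 3 4)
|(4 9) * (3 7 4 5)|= 5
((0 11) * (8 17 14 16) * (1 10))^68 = ((0 11)(1 10)(8 17 14 16))^68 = (17)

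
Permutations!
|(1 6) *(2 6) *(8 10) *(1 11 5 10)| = 7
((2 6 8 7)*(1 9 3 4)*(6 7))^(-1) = ((1 9 3 4)(2 7)(6 8))^(-1) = (1 4 3 9)(2 7)(6 8)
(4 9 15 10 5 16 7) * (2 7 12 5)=(2 7 4 9 15 10)(5 16 12)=[0, 1, 7, 3, 9, 16, 6, 4, 8, 15, 2, 11, 5, 13, 14, 10, 12]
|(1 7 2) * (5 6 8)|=3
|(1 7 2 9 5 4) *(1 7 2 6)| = |(1 2 9 5 4 7 6)| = 7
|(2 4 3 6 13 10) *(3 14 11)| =8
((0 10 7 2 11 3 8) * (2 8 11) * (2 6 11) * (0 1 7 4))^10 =((0 10 4)(1 7 8)(2 6 11 3))^10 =(0 10 4)(1 7 8)(2 11)(3 6)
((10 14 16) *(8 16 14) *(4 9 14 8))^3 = ((4 9 14 8 16 10))^3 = (4 8)(9 16)(10 14)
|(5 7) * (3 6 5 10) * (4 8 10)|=7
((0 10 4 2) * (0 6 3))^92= ((0 10 4 2 6 3))^92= (0 4 6)(2 3 10)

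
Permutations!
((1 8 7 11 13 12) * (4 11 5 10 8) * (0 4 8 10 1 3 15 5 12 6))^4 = (0 6 13 11 4)(1 3 8 15 7 5 12)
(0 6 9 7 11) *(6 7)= (0 7 11)(6 9)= [7, 1, 2, 3, 4, 5, 9, 11, 8, 6, 10, 0]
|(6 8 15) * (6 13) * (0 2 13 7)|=7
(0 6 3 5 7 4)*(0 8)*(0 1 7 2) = (0 6 3 5 2)(1 7 4 8) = [6, 7, 0, 5, 8, 2, 3, 4, 1]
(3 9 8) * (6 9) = (3 6 9 8) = [0, 1, 2, 6, 4, 5, 9, 7, 3, 8]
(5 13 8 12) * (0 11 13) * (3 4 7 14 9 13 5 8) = (0 11 5)(3 4 7 14 9 13)(8 12) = [11, 1, 2, 4, 7, 0, 6, 14, 12, 13, 10, 5, 8, 3, 9]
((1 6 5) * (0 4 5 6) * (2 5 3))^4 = ((6)(0 4 3 2 5 1))^4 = (6)(0 5 3)(1 2 4)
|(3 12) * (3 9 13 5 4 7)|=7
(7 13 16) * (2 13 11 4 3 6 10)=(2 13 16 7 11 4 3 6 10)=[0, 1, 13, 6, 3, 5, 10, 11, 8, 9, 2, 4, 12, 16, 14, 15, 7]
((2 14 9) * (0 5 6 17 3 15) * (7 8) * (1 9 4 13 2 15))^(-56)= (17)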